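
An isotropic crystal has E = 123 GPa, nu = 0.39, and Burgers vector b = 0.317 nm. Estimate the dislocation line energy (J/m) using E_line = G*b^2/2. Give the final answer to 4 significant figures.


Step 1: G = E / (2*(1+nu))
G = 123 / (2*(1+0.39)) = 44.2446 GPa = 4.42446e+10 Pa
Step 2: E_line = G*b^2/2
b = 0.317 nm = 3.17e-10 m
E_line = 0.5 * 4.42446e+10 * (3.17e-10)^2 = 2.223e-09 J/m


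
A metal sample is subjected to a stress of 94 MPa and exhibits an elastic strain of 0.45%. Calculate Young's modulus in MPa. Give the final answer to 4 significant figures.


E = sigma / epsilon
epsilon = 0.45% = 4.5e-03
E = 94 / 4.5e-03
E = 20890 MPa


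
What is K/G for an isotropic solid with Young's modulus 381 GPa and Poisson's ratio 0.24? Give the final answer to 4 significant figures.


G = E / (2*(1+nu))
G = 381 / (2*(1+0.24)) = 153.629 GPa
K = E / (3*(1-2*nu))
K = 381 / (3*(1-2*0.24)) = 244.231 GPa
K/G = 244.231 / 153.629 = 1.59


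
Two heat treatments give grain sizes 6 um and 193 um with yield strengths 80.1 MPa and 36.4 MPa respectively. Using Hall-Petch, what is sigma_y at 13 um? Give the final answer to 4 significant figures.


sigma_y = sigma0 + k / sqrt(d)
1/sqrt(d1) = 1/sqrt(6e-06) = 408.248;  1/sqrt(d2) = 71.9816
k = (sigma1 - sigma2) / (1/sqrt(d1) - 1/sqrt(d2)) = (80.1 - 36.4) / (408.248 - 71.9816) = 0.129956 MPa*m^0.5
sigma0 = sigma1 - k/sqrt(d1) = 80.1 - 0.129956*408.248 = 27.0455 MPa
sigma_y(d3) = 27.0455 + 0.129956 / sqrt(1.3e-05) = 63.09 MPa


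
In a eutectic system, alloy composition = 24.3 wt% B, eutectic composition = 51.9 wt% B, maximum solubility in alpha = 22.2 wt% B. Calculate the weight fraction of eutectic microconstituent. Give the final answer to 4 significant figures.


f_primary = (C_e - C0) / (C_e - C_alpha_max)
f_primary = (51.9 - 24.3) / (51.9 - 22.2)
f_primary = 0.929293
f_eutectic = 1 - 0.929293 = 0.07071


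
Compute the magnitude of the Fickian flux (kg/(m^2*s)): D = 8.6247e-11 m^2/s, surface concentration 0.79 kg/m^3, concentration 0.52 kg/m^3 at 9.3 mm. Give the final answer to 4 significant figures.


J = -D * (dC/dx) = D * (C1 - C2) / dx
J = 8.6247e-11 * (0.79 - 0.52) / 9.3e-03
J = 2.504e-09 kg/(m^2*s)


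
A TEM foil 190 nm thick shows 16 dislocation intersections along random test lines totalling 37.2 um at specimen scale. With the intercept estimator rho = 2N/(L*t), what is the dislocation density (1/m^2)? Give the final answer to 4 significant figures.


rho = 2N / (L * t)
L = 37.2 um = 3.72e-05 m, t = 190 nm = 1.9e-07 m
rho = 2 * 16 / (3.72e-05 * 1.9e-07)
rho = 4.527e+12 1/m^2


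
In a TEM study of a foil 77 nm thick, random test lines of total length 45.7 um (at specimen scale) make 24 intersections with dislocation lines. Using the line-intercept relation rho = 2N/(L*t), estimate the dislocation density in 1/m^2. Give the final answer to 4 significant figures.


rho = 2N / (L * t)
L = 45.7 um = 4.57e-05 m, t = 77 nm = 7.7e-08 m
rho = 2 * 24 / (4.57e-05 * 7.7e-08)
rho = 1.364e+13 1/m^2


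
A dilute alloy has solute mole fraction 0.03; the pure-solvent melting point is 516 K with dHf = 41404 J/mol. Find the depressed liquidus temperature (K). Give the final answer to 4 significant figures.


dT = R*Tm^2*x / dHf
dT = 8.314 * 516^2 * 0.03 / 41404
dT = 1.60394 K
T_new = 516 - 1.60394 = 514.4 K


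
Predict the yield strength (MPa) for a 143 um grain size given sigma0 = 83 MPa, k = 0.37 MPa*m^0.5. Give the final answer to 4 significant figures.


sigma_y = sigma0 + k / sqrt(d)
d = 143 um = 1.43e-04 m
sigma_y = 83 + 0.37 / sqrt(1.43e-04)
sigma_y = 113.9 MPa


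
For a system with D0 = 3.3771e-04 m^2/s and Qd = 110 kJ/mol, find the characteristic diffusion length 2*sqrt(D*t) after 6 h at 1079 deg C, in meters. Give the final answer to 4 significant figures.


Step 1: D = D0 * exp(-Qd/(R*T))
T = 1352.15 K
D = 3.3771e-04 * exp(-110e3 / (8.314 * 1352.15)) = 1.90109e-08 m^2/s
Step 2: L = 2*sqrt(D*t)
t = 6 h = 21600 s
L = 2*sqrt(1.90109e-08 * 21600) = 0.04053 m


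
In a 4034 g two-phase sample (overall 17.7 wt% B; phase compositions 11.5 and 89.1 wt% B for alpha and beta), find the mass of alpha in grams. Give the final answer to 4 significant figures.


f_alpha = (C_beta - C0) / (C_beta - C_alpha)
f_alpha = (89.1 - 17.7) / (89.1 - 11.5) = 0.920103
m_alpha = f_alpha * m_total = 0.920103 * 4034 = 3712 g


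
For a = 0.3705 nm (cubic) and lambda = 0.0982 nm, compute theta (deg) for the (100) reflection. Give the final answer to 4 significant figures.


d = a / sqrt(h^2+k^2+l^2)
d = 0.3705 / sqrt(1) = 0.3705 nm
lambda = 2*d*sin(theta)  =>  sin(theta) = lambda / (2*d)
sin(theta) = 0.0982 / (2 * 0.3705) = 0.132524
theta = 7.615 deg


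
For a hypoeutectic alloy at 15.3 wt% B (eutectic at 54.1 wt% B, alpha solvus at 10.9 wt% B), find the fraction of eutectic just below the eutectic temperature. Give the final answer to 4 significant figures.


f_primary = (C_e - C0) / (C_e - C_alpha_max)
f_primary = (54.1 - 15.3) / (54.1 - 10.9)
f_primary = 0.898148
f_eutectic = 1 - 0.898148 = 0.1019


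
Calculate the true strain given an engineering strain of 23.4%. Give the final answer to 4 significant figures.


epsilon_true = ln(1 + epsilon_eng)
epsilon_true = ln(1 + 0.234)
epsilon_true = 0.2103


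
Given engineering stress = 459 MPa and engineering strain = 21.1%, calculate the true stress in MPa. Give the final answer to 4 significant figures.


sigma_true = sigma_eng * (1 + epsilon_eng)
sigma_true = 459 * (1 + 0.211)
sigma_true = 555.8 MPa


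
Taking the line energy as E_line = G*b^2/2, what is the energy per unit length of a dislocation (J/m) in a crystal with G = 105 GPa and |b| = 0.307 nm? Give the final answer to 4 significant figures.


E = G*b^2/2
b = 0.307 nm = 3.07e-10 m
G = 105 GPa = 1.05e+11 Pa
E = 0.5 * 1.05e+11 * (3.07e-10)^2
E = 4.948e-09 J/m


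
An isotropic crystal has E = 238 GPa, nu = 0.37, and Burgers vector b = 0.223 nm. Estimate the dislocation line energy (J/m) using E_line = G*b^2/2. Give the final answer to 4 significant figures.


Step 1: G = E / (2*(1+nu))
G = 238 / (2*(1+0.37)) = 86.8613 GPa = 8.68613e+10 Pa
Step 2: E_line = G*b^2/2
b = 0.223 nm = 2.23e-10 m
E_line = 0.5 * 8.68613e+10 * (2.23e-10)^2 = 2.16e-09 J/m


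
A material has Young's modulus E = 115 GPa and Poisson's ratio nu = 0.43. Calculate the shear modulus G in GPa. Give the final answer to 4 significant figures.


G = E / (2*(1+nu))
G = 115 / (2*(1+0.43))
G = 40.21 GPa


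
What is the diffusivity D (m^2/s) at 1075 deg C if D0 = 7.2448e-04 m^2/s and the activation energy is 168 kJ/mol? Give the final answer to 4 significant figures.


D = D0 * exp(-Qd / (R*T))
T = 1348.15 K
D = 7.2448e-04 * exp(-168e3 / (8.314 * 1348.15))
D = 2.242e-10 m^2/s


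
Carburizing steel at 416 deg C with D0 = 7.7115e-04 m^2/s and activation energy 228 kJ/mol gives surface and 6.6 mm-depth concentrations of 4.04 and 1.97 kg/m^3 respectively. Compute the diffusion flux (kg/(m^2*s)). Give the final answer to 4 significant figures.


Step 1: D = D0 * exp(-Qd/(R*T))
T = 416 + 273.15 = 689.15 K
D = 7.7115e-04 * exp(-228e3 / (8.314 * 689.15)) = 4.02795e-21 m^2/s
Step 2: J = D * (C1 - C2) / dx
J = 4.02795e-21 * (4.04 - 1.97) / 6.6e-03
J = 1.263e-18 kg/(m^2*s)


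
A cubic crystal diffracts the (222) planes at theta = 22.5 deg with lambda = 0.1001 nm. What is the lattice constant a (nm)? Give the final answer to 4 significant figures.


d = lambda / (2*sin(theta))
d = 0.1001 / (2*sin(22.5 deg))
d = 0.130787 nm
a = d * sqrt(h^2+k^2+l^2) = 0.130787 * sqrt(12)
a = 0.4531 nm


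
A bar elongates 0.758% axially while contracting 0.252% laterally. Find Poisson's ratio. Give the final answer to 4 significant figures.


nu = -epsilon_lat / epsilon_axial
Lateral strain is contraction (negative), so using magnitudes:
nu = 0.252 / 0.758
nu = 0.3325


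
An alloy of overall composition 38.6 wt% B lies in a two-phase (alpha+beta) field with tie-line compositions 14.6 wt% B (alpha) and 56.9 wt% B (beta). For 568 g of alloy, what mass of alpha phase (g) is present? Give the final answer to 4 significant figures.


f_alpha = (C_beta - C0) / (C_beta - C_alpha)
f_alpha = (56.9 - 38.6) / (56.9 - 14.6) = 0.432624
m_alpha = f_alpha * m_total = 0.432624 * 568 = 245.7 g


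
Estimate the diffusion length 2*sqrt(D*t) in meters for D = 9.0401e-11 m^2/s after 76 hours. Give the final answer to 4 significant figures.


t = 76 hr = 273600 s
Diffusion length = 2*sqrt(D*t)
= 2*sqrt(9.0401e-11 * 273600)
= 9.947e-03 m


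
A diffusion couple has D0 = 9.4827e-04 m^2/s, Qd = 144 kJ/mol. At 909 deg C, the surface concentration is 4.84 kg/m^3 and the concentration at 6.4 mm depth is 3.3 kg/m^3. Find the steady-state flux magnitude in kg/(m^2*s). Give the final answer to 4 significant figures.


Step 1: D = D0 * exp(-Qd/(R*T))
T = 909 + 273.15 = 1182.15 K
D = 9.4827e-04 * exp(-144e3 / (8.314 * 1182.15)) = 4.11054e-10 m^2/s
Step 2: J = D * (C1 - C2) / dx
J = 4.11054e-10 * (4.84 - 3.3) / 6.4e-03
J = 9.891e-08 kg/(m^2*s)


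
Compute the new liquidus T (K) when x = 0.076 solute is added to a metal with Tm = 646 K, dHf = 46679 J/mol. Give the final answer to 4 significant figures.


dT = R*Tm^2*x / dHf
dT = 8.314 * 646^2 * 0.076 / 46679
dT = 5.64894 K
T_new = 646 - 5.64894 = 640.4 K


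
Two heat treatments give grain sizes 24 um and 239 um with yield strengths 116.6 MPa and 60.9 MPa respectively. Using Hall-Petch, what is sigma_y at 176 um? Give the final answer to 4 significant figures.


sigma_y = sigma0 + k / sqrt(d)
1/sqrt(d1) = 1/sqrt(2.4e-05) = 204.124;  1/sqrt(d2) = 64.6846
k = (sigma1 - sigma2) / (1/sqrt(d1) - 1/sqrt(d2)) = (116.6 - 60.9) / (204.124 - 64.6846) = 0.399456 MPa*m^0.5
sigma0 = sigma1 - k/sqrt(d1) = 116.6 - 0.399456*204.124 = 35.0613 MPa
sigma_y(d3) = 35.0613 + 0.399456 / sqrt(1.76e-04) = 65.17 MPa


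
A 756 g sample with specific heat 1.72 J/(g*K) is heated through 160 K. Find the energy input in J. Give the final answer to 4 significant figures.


Q = m * cp * dT
Q = 756 * 1.72 * 160
Q = 208100 J


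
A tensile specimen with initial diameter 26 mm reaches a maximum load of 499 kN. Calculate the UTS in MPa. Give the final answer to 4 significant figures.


A0 = pi*(d/2)^2 = pi*(26/2)^2 = 530.929 mm^2
UTS = F_max / A0 = 499*1000 / 530.929
UTS = 939.9 MPa


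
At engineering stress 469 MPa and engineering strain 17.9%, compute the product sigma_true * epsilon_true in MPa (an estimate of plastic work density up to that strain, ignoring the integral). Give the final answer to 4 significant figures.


sigma_true = sigma_eng * (1 + epsilon_eng)
sigma_true = 469 * (1 + 0.179) = 552.951 MPa
epsilon_true = ln(1 + epsilon_eng)
epsilon_true = ln(1 + 0.179) = 0.164667
sigma_true * epsilon_true = 552.951 * 0.164667 = 91.05 MPa


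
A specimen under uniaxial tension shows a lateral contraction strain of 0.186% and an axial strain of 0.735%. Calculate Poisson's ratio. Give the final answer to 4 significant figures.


nu = -epsilon_lat / epsilon_axial
Lateral strain is contraction (negative), so using magnitudes:
nu = 0.186 / 0.735
nu = 0.2531


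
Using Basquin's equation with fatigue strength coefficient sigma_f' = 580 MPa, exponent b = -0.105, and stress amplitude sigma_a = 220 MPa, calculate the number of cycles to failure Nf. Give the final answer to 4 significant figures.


sigma_a = sigma_f' * (2*Nf)^b
2*Nf = (sigma_a / sigma_f')^(1/b)
2*Nf = (220 / 580)^(1/-0.105)
2*Nf = 10222.9
Nf = 5111 cycles


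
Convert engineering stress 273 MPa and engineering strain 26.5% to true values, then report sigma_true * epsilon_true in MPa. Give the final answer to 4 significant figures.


sigma_true = sigma_eng * (1 + epsilon_eng)
sigma_true = 273 * (1 + 0.265) = 345.345 MPa
epsilon_true = ln(1 + epsilon_eng)
epsilon_true = ln(1 + 0.265) = 0.235072
sigma_true * epsilon_true = 345.345 * 0.235072 = 81.18 MPa


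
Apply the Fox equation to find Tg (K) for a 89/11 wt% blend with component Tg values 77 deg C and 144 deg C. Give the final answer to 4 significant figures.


1/Tg = w1/Tg1 + w2/Tg2 (in Kelvin)
Tg1 = 350.15 K, Tg2 = 417.15 K
1/Tg = 0.89/350.15 + 0.11/417.15
Tg = 356.4 K


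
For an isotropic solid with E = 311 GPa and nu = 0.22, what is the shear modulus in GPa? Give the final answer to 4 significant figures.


G = E / (2*(1+nu))
G = 311 / (2*(1+0.22))
G = 127.5 GPa


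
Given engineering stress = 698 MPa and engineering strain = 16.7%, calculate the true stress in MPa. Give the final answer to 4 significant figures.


sigma_true = sigma_eng * (1 + epsilon_eng)
sigma_true = 698 * (1 + 0.167)
sigma_true = 814.6 MPa


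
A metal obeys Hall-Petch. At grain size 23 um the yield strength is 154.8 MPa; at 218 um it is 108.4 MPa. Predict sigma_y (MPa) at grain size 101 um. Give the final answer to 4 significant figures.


sigma_y = sigma0 + k / sqrt(d)
1/sqrt(d1) = 1/sqrt(2.3e-05) = 208.514;  1/sqrt(d2) = 67.7285
k = (sigma1 - sigma2) / (1/sqrt(d1) - 1/sqrt(d2)) = (154.8 - 108.4) / (208.514 - 67.7285) = 0.329579 MPa*m^0.5
sigma0 = sigma1 - k/sqrt(d1) = 154.8 - 0.329579*208.514 = 86.0781 MPa
sigma_y(d3) = 86.0781 + 0.329579 / sqrt(1.01e-04) = 118.9 MPa


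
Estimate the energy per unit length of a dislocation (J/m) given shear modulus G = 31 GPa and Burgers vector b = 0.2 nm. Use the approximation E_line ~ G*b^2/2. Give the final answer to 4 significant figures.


E = G*b^2/2
b = 0.2 nm = 2e-10 m
G = 31 GPa = 3.1e+10 Pa
E = 0.5 * 3.1e+10 * (2e-10)^2
E = 6.2e-10 J/m


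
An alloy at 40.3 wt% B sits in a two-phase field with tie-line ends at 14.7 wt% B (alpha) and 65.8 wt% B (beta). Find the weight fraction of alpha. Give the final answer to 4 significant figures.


f_alpha = (C_beta - C0) / (C_beta - C_alpha)
f_alpha = (65.8 - 40.3) / (65.8 - 14.7)
f_alpha = 0.499


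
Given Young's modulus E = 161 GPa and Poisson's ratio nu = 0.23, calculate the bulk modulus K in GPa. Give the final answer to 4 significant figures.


K = E / (3*(1-2*nu))
K = 161 / (3*(1-2*0.23))
K = 99.38 GPa


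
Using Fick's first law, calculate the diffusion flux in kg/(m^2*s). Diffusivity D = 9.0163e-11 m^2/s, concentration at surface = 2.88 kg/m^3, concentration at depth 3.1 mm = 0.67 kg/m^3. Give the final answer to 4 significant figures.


J = -D * (dC/dx) = D * (C1 - C2) / dx
J = 9.0163e-11 * (2.88 - 0.67) / 3.1e-03
J = 6.428e-08 kg/(m^2*s)


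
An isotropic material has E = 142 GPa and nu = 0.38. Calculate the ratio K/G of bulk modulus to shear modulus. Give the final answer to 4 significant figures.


G = E / (2*(1+nu))
G = 142 / (2*(1+0.38)) = 51.4493 GPa
K = E / (3*(1-2*nu))
K = 142 / (3*(1-2*0.38)) = 197.222 GPa
K/G = 197.222 / 51.4493 = 3.833


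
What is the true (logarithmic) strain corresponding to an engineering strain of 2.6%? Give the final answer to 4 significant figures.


epsilon_true = ln(1 + epsilon_eng)
epsilon_true = ln(1 + 0.026)
epsilon_true = 0.02567


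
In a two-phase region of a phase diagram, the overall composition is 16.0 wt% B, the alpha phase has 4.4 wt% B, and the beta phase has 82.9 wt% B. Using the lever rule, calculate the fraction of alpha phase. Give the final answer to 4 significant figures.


f_alpha = (C_beta - C0) / (C_beta - C_alpha)
f_alpha = (82.9 - 16.0) / (82.9 - 4.4)
f_alpha = 0.8522


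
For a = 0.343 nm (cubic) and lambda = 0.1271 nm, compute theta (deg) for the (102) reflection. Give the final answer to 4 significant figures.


d = a / sqrt(h^2+k^2+l^2)
d = 0.343 / sqrt(5) = 0.153394 nm
lambda = 2*d*sin(theta)  =>  sin(theta) = lambda / (2*d)
sin(theta) = 0.1271 / (2 * 0.153394) = 0.414292
theta = 24.47 deg


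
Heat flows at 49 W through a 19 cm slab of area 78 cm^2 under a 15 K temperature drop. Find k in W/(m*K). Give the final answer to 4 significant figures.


k = Q*L / (A*dT)
L = 0.19 m, A = 7.8e-03 m^2
k = 49 * 0.19 / (7.8e-03 * 15)
k = 79.57 W/(m*K)


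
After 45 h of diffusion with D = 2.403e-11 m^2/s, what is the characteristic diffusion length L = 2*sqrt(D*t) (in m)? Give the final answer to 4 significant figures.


t = 45 hr = 162000 s
Diffusion length = 2*sqrt(D*t)
= 2*sqrt(2.403e-11 * 162000)
= 3.946e-03 m


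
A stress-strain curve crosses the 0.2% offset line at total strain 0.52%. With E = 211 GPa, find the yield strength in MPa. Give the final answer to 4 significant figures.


Offset strain = 0.002
Elastic strain at yield = total_strain - offset = 5.2e-03 - 0.002 = 3.2e-03
sigma_y = E * elastic_strain = 211000 * 3.2e-03
sigma_y = 675.2 MPa


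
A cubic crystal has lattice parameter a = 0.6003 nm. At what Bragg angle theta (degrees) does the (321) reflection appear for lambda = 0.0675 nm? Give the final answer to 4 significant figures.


d = a / sqrt(h^2+k^2+l^2)
d = 0.6003 / sqrt(14) = 0.160437 nm
lambda = 2*d*sin(theta)  =>  sin(theta) = lambda / (2*d)
sin(theta) = 0.0675 / (2 * 0.160437) = 0.210363
theta = 12.14 deg


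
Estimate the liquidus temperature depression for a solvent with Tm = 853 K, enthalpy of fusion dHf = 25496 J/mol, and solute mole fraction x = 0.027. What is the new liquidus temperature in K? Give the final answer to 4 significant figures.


dT = R*Tm^2*x / dHf
dT = 8.314 * 853^2 * 0.027 / 25496
dT = 6.40619 K
T_new = 853 - 6.40619 = 846.6 K


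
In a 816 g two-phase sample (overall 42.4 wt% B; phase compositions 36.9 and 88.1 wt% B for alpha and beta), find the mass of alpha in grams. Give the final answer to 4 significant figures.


f_alpha = (C_beta - C0) / (C_beta - C_alpha)
f_alpha = (88.1 - 42.4) / (88.1 - 36.9) = 0.892578
m_alpha = f_alpha * m_total = 0.892578 * 816 = 728.3 g


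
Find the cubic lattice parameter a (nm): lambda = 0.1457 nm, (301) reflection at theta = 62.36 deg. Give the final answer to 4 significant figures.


d = lambda / (2*sin(theta))
d = 0.1457 / (2*sin(62.36 deg))
d = 0.0822346 nm
a = d * sqrt(h^2+k^2+l^2) = 0.0822346 * sqrt(10)
a = 0.26 nm


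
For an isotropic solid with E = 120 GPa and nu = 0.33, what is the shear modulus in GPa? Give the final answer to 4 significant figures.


G = E / (2*(1+nu))
G = 120 / (2*(1+0.33))
G = 45.11 GPa


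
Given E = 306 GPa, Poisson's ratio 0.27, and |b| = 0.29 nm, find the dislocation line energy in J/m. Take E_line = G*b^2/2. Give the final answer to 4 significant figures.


Step 1: G = E / (2*(1+nu))
G = 306 / (2*(1+0.27)) = 120.472 GPa = 1.20472e+11 Pa
Step 2: E_line = G*b^2/2
b = 0.29 nm = 2.9e-10 m
E_line = 0.5 * 1.20472e+11 * (2.9e-10)^2 = 5.066e-09 J/m


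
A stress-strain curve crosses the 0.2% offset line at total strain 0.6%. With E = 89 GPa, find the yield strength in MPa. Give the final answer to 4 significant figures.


Offset strain = 0.002
Elastic strain at yield = total_strain - offset = 6e-03 - 0.002 = 4e-03
sigma_y = E * elastic_strain = 89000 * 4e-03
sigma_y = 356 MPa


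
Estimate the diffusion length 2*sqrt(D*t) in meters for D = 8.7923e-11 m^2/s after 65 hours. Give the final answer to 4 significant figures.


t = 65 hr = 234000 s
Diffusion length = 2*sqrt(D*t)
= 2*sqrt(8.7923e-11 * 234000)
= 9.072e-03 m


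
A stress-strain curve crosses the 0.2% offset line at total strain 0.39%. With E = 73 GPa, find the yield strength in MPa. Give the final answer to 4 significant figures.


Offset strain = 0.002
Elastic strain at yield = total_strain - offset = 3.9e-03 - 0.002 = 1.9e-03
sigma_y = E * elastic_strain = 73000 * 1.9e-03
sigma_y = 138.7 MPa


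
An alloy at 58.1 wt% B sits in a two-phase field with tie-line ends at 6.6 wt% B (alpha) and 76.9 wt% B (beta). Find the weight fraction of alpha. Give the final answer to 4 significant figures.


f_alpha = (C_beta - C0) / (C_beta - C_alpha)
f_alpha = (76.9 - 58.1) / (76.9 - 6.6)
f_alpha = 0.2674


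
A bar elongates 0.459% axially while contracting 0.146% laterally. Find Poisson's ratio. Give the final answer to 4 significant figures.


nu = -epsilon_lat / epsilon_axial
Lateral strain is contraction (negative), so using magnitudes:
nu = 0.146 / 0.459
nu = 0.3181


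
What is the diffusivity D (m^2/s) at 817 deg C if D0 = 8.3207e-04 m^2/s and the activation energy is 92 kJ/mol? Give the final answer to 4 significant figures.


D = D0 * exp(-Qd / (R*T))
T = 1090.15 K
D = 8.3207e-04 * exp(-92e3 / (8.314 * 1090.15))
D = 3.249e-08 m^2/s


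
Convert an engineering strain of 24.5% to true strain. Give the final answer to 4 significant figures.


epsilon_true = ln(1 + epsilon_eng)
epsilon_true = ln(1 + 0.245)
epsilon_true = 0.2191


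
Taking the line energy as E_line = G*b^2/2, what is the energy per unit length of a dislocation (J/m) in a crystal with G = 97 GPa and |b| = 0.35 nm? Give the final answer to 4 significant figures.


E = G*b^2/2
b = 0.35 nm = 3.5e-10 m
G = 97 GPa = 9.7e+10 Pa
E = 0.5 * 9.7e+10 * (3.5e-10)^2
E = 5.941e-09 J/m


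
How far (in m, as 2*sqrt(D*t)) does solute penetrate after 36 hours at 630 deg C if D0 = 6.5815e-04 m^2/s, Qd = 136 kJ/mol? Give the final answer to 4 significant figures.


Step 1: D = D0 * exp(-Qd/(R*T))
T = 903.15 K
D = 6.5815e-04 * exp(-136e3 / (8.314 * 903.15)) = 8.96058e-12 m^2/s
Step 2: L = 2*sqrt(D*t)
t = 36 h = 129600 s
L = 2*sqrt(8.96058e-12 * 129600) = 2.155e-03 m


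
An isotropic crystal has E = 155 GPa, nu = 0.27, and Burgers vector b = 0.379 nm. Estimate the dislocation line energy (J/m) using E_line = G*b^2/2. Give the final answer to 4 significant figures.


Step 1: G = E / (2*(1+nu))
G = 155 / (2*(1+0.27)) = 61.0236 GPa = 6.10236e+10 Pa
Step 2: E_line = G*b^2/2
b = 0.379 nm = 3.79e-10 m
E_line = 0.5 * 6.10236e+10 * (3.79e-10)^2 = 4.383e-09 J/m


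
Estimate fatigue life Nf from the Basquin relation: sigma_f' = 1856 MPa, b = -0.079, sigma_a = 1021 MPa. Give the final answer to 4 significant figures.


sigma_a = sigma_f' * (2*Nf)^b
2*Nf = (sigma_a / sigma_f')^(1/b)
2*Nf = (1021 / 1856)^(1/-0.079)
2*Nf = 1929.62
Nf = 964.8 cycles


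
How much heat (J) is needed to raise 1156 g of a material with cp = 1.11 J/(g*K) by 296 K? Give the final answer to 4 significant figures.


Q = m * cp * dT
Q = 1156 * 1.11 * 296
Q = 379800 J


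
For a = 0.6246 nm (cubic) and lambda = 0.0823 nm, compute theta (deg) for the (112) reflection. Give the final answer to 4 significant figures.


d = a / sqrt(h^2+k^2+l^2)
d = 0.6246 / sqrt(6) = 0.254992 nm
lambda = 2*d*sin(theta)  =>  sin(theta) = lambda / (2*d)
sin(theta) = 0.0823 / (2 * 0.254992) = 0.161378
theta = 9.287 deg


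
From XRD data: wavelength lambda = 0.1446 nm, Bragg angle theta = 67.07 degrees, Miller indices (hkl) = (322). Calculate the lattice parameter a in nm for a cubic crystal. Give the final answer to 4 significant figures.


d = lambda / (2*sin(theta))
d = 0.1446 / (2*sin(67.07 deg))
d = 0.0785032 nm
a = d * sqrt(h^2+k^2+l^2) = 0.0785032 * sqrt(17)
a = 0.3237 nm


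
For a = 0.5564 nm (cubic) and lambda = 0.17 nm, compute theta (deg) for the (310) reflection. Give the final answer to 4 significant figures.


d = a / sqrt(h^2+k^2+l^2)
d = 0.5564 / sqrt(10) = 0.175949 nm
lambda = 2*d*sin(theta)  =>  sin(theta) = lambda / (2*d)
sin(theta) = 0.17 / (2 * 0.175949) = 0.483094
theta = 28.89 deg


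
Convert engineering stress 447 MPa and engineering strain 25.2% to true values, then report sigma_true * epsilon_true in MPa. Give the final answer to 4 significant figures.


sigma_true = sigma_eng * (1 + epsilon_eng)
sigma_true = 447 * (1 + 0.252) = 559.644 MPa
epsilon_true = ln(1 + epsilon_eng)
epsilon_true = ln(1 + 0.252) = 0.224742
sigma_true * epsilon_true = 559.644 * 0.224742 = 125.8 MPa


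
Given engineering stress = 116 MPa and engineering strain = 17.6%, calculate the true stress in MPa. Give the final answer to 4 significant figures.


sigma_true = sigma_eng * (1 + epsilon_eng)
sigma_true = 116 * (1 + 0.176)
sigma_true = 136.4 MPa


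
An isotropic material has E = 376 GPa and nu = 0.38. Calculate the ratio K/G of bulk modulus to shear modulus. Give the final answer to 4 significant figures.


G = E / (2*(1+nu))
G = 376 / (2*(1+0.38)) = 136.232 GPa
K = E / (3*(1-2*nu))
K = 376 / (3*(1-2*0.38)) = 522.222 GPa
K/G = 522.222 / 136.232 = 3.833


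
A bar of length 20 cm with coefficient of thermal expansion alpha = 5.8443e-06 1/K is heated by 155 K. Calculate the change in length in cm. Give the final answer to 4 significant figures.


dL = L0 * alpha * dT
dL = 20 * 5.8443e-06 * 155
dL = 0.01812 cm


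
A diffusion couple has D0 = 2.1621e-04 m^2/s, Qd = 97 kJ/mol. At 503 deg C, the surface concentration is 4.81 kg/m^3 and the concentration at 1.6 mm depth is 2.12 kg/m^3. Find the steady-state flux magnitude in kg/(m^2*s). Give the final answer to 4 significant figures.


Step 1: D = D0 * exp(-Qd/(R*T))
T = 503 + 273.15 = 776.15 K
D = 2.1621e-04 * exp(-97e3 / (8.314 * 776.15)) = 6.40578e-11 m^2/s
Step 2: J = D * (C1 - C2) / dx
J = 6.40578e-11 * (4.81 - 2.12) / 1.6e-03
J = 1.077e-07 kg/(m^2*s)


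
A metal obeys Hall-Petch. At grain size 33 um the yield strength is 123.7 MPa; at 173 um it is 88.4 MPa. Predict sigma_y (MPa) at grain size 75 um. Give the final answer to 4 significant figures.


sigma_y = sigma0 + k / sqrt(d)
1/sqrt(d1) = 1/sqrt(3.3e-05) = 174.078;  1/sqrt(d2) = 76.0286
k = (sigma1 - sigma2) / (1/sqrt(d1) - 1/sqrt(d2)) = (123.7 - 88.4) / (174.078 - 76.0286) = 0.360024 MPa*m^0.5
sigma0 = sigma1 - k/sqrt(d1) = 123.7 - 0.360024*174.078 = 61.0279 MPa
sigma_y(d3) = 61.0279 + 0.360024 / sqrt(7.5e-05) = 102.6 MPa


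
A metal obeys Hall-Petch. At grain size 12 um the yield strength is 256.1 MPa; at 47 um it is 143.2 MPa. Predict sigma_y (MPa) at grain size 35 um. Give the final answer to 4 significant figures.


sigma_y = sigma0 + k / sqrt(d)
1/sqrt(d1) = 1/sqrt(1.2e-05) = 288.675;  1/sqrt(d2) = 145.865
k = (sigma1 - sigma2) / (1/sqrt(d1) - 1/sqrt(d2)) = (256.1 - 143.2) / (288.675 - 145.865) = 0.79056 MPa*m^0.5
sigma0 = sigma1 - k/sqrt(d1) = 256.1 - 0.79056*288.675 = 27.885 MPa
sigma_y(d3) = 27.885 + 0.79056 / sqrt(3.5e-05) = 161.5 MPa


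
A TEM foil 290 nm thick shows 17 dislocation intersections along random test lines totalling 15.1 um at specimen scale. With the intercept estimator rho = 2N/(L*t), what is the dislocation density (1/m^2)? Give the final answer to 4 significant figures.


rho = 2N / (L * t)
L = 15.1 um = 1.51e-05 m, t = 290 nm = 2.9e-07 m
rho = 2 * 17 / (1.51e-05 * 2.9e-07)
rho = 7.764e+12 1/m^2


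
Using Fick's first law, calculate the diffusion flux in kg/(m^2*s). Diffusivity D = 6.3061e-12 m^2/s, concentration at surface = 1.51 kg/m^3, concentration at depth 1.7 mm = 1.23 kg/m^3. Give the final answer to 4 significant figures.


J = -D * (dC/dx) = D * (C1 - C2) / dx
J = 6.3061e-12 * (1.51 - 1.23) / 1.7e-03
J = 1.039e-09 kg/(m^2*s)


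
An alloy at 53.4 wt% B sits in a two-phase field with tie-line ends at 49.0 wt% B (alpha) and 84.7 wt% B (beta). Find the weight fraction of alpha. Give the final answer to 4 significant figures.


f_alpha = (C_beta - C0) / (C_beta - C_alpha)
f_alpha = (84.7 - 53.4) / (84.7 - 49.0)
f_alpha = 0.8768


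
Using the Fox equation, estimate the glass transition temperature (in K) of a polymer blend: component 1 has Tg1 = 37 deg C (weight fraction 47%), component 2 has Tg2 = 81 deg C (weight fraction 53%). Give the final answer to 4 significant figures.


1/Tg = w1/Tg1 + w2/Tg2 (in Kelvin)
Tg1 = 310.15 K, Tg2 = 354.15 K
1/Tg = 0.47/310.15 + 0.53/354.15
Tg = 332 K


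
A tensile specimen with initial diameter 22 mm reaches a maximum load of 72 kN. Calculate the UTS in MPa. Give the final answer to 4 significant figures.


A0 = pi*(d/2)^2 = pi*(22/2)^2 = 380.133 mm^2
UTS = F_max / A0 = 72*1000 / 380.133
UTS = 189.4 MPa


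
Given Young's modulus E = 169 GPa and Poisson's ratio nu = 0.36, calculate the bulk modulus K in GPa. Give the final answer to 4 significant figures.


K = E / (3*(1-2*nu))
K = 169 / (3*(1-2*0.36))
K = 201.2 GPa


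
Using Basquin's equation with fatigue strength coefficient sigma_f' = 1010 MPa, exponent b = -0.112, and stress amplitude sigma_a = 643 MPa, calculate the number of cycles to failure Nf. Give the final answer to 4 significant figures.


sigma_a = sigma_f' * (2*Nf)^b
2*Nf = (sigma_a / sigma_f')^(1/b)
2*Nf = (643 / 1010)^(1/-0.112)
2*Nf = 56.3619
Nf = 28.18 cycles


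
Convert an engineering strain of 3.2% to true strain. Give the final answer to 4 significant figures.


epsilon_true = ln(1 + epsilon_eng)
epsilon_true = ln(1 + 0.032)
epsilon_true = 0.0315


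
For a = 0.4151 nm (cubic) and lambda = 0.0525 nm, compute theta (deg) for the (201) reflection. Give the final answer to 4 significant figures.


d = a / sqrt(h^2+k^2+l^2)
d = 0.4151 / sqrt(5) = 0.185638 nm
lambda = 2*d*sin(theta)  =>  sin(theta) = lambda / (2*d)
sin(theta) = 0.0525 / (2 * 0.185638) = 0.141404
theta = 8.129 deg


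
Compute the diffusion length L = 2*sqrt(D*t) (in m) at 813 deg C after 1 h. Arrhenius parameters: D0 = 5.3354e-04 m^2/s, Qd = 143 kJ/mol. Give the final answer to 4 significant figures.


Step 1: D = D0 * exp(-Qd/(R*T))
T = 1086.15 K
D = 5.3354e-04 * exp(-143e3 / (8.314 * 1086.15)) = 7.07663e-11 m^2/s
Step 2: L = 2*sqrt(D*t)
t = 1 h = 3600 s
L = 2*sqrt(7.07663e-11 * 3600) = 1.009e-03 m


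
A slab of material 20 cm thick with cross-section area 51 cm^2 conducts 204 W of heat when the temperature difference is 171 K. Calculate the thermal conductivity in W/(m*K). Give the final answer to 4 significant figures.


k = Q*L / (A*dT)
L = 0.2 m, A = 5.1e-03 m^2
k = 204 * 0.2 / (5.1e-03 * 171)
k = 46.78 W/(m*K)


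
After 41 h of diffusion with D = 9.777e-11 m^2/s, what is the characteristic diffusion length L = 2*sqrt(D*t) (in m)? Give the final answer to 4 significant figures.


t = 41 hr = 147600 s
Diffusion length = 2*sqrt(D*t)
= 2*sqrt(9.777e-11 * 147600)
= 7.598e-03 m


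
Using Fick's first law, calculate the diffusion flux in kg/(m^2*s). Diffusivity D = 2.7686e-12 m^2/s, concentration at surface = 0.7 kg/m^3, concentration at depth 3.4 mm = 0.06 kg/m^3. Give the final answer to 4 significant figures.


J = -D * (dC/dx) = D * (C1 - C2) / dx
J = 2.7686e-12 * (0.7 - 0.06) / 3.4e-03
J = 5.211e-10 kg/(m^2*s)


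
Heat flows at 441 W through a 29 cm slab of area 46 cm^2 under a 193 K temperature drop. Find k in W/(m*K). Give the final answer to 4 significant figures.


k = Q*L / (A*dT)
L = 0.29 m, A = 4.6e-03 m^2
k = 441 * 0.29 / (4.6e-03 * 193)
k = 144.1 W/(m*K)


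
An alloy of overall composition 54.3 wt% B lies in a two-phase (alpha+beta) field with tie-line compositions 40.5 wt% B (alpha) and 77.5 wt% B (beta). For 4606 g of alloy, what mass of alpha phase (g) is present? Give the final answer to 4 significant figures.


f_alpha = (C_beta - C0) / (C_beta - C_alpha)
f_alpha = (77.5 - 54.3) / (77.5 - 40.5) = 0.627027
m_alpha = f_alpha * m_total = 0.627027 * 4606 = 2888 g


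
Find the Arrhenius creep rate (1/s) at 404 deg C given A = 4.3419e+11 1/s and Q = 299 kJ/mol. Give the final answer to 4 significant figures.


rate = A * exp(-Q / (R*T))
T = 404 + 273.15 = 677.15 K
rate = 4.3419e+11 * exp(-299e3 / (8.314 * 677.15))
rate = 3.735e-12 1/s


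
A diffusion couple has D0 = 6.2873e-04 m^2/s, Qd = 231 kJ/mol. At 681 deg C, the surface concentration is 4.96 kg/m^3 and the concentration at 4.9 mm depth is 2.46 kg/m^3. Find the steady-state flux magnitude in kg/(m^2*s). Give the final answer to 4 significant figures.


Step 1: D = D0 * exp(-Qd/(R*T))
T = 681 + 273.15 = 954.15 K
D = 6.2873e-04 * exp(-231e3 / (8.314 * 954.15)) = 1.41901e-16 m^2/s
Step 2: J = D * (C1 - C2) / dx
J = 1.41901e-16 * (4.96 - 2.46) / 4.9e-03
J = 7.24e-14 kg/(m^2*s)


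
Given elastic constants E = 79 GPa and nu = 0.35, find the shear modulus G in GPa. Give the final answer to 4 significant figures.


G = E / (2*(1+nu))
G = 79 / (2*(1+0.35))
G = 29.26 GPa


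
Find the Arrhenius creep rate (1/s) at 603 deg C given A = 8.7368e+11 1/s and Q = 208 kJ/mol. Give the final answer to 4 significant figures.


rate = A * exp(-Q / (R*T))
T = 603 + 273.15 = 876.15 K
rate = 8.7368e+11 * exp(-208e3 / (8.314 * 876.15))
rate = 0.347 1/s


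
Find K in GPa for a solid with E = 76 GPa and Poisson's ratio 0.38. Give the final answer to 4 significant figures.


K = E / (3*(1-2*nu))
K = 76 / (3*(1-2*0.38))
K = 105.6 GPa


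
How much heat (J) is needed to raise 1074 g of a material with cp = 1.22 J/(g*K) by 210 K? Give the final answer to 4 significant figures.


Q = m * cp * dT
Q = 1074 * 1.22 * 210
Q = 275200 J


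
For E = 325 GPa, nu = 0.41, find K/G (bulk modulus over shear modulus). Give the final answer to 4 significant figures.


G = E / (2*(1+nu))
G = 325 / (2*(1+0.41)) = 115.248 GPa
K = E / (3*(1-2*nu))
K = 325 / (3*(1-2*0.41)) = 601.852 GPa
K/G = 601.852 / 115.248 = 5.222


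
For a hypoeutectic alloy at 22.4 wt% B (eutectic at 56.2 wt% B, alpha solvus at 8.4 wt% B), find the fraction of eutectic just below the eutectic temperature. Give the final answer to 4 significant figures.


f_primary = (C_e - C0) / (C_e - C_alpha_max)
f_primary = (56.2 - 22.4) / (56.2 - 8.4)
f_primary = 0.707113
f_eutectic = 1 - 0.707113 = 0.2929


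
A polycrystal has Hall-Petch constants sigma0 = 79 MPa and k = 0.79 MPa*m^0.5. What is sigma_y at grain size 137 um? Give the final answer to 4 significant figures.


sigma_y = sigma0 + k / sqrt(d)
d = 137 um = 1.37e-04 m
sigma_y = 79 + 0.79 / sqrt(1.37e-04)
sigma_y = 146.5 MPa


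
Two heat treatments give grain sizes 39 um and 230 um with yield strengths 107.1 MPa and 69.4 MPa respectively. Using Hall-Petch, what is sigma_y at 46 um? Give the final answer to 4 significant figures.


sigma_y = sigma0 + k / sqrt(d)
1/sqrt(d1) = 1/sqrt(3.9e-05) = 160.128;  1/sqrt(d2) = 65.938
k = (sigma1 - sigma2) / (1/sqrt(d1) - 1/sqrt(d2)) = (107.1 - 69.4) / (160.128 - 65.938) = 0.400254 MPa*m^0.5
sigma0 = sigma1 - k/sqrt(d1) = 107.1 - 0.400254*160.128 = 43.008 MPa
sigma_y(d3) = 43.008 + 0.400254 / sqrt(4.6e-05) = 102 MPa


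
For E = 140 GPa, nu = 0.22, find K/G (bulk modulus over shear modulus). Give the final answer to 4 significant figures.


G = E / (2*(1+nu))
G = 140 / (2*(1+0.22)) = 57.377 GPa
K = E / (3*(1-2*nu))
K = 140 / (3*(1-2*0.22)) = 83.3333 GPa
K/G = 83.3333 / 57.377 = 1.452


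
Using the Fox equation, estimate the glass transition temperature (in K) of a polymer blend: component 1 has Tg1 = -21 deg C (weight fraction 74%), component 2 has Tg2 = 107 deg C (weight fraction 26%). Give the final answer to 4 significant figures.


1/Tg = w1/Tg1 + w2/Tg2 (in Kelvin)
Tg1 = 252.15 K, Tg2 = 380.15 K
1/Tg = 0.74/252.15 + 0.26/380.15
Tg = 276.3 K


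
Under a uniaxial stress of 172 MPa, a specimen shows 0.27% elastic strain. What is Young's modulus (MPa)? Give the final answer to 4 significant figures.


E = sigma / epsilon
epsilon = 0.27% = 2.7e-03
E = 172 / 2.7e-03
E = 63700 MPa


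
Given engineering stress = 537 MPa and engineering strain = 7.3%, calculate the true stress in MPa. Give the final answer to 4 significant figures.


sigma_true = sigma_eng * (1 + epsilon_eng)
sigma_true = 537 * (1 + 0.073)
sigma_true = 576.2 MPa


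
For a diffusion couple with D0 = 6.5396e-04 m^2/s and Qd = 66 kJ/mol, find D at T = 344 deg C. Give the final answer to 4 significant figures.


D = D0 * exp(-Qd / (R*T))
T = 617.15 K
D = 6.5396e-04 * exp(-66e3 / (8.314 * 617.15))
D = 1.695e-09 m^2/s


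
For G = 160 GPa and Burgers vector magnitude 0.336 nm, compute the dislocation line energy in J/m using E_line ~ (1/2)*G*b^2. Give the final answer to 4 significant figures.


E = G*b^2/2
b = 0.336 nm = 3.36e-10 m
G = 160 GPa = 1.6e+11 Pa
E = 0.5 * 1.6e+11 * (3.36e-10)^2
E = 9.032e-09 J/m


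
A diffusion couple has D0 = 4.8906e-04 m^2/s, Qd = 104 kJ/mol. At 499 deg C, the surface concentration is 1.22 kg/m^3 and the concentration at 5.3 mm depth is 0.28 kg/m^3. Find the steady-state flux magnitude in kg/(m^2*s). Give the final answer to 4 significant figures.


Step 1: D = D0 * exp(-Qd/(R*T))
T = 499 + 273.15 = 772.15 K
D = 4.8906e-04 * exp(-104e3 / (8.314 * 772.15)) = 4.50489e-11 m^2/s
Step 2: J = D * (C1 - C2) / dx
J = 4.50489e-11 * (1.22 - 0.28) / 5.3e-03
J = 7.99e-09 kg/(m^2*s)


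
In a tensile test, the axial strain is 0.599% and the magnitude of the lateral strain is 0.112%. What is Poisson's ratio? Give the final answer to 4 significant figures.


nu = -epsilon_lat / epsilon_axial
Lateral strain is contraction (negative), so using magnitudes:
nu = 0.112 / 0.599
nu = 0.187


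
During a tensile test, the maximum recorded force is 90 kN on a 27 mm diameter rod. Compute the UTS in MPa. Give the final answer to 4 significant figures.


A0 = pi*(d/2)^2 = pi*(27/2)^2 = 572.555 mm^2
UTS = F_max / A0 = 90*1000 / 572.555
UTS = 157.2 MPa


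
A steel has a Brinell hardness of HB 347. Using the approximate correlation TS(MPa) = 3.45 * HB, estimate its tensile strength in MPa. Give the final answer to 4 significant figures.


TS (MPa) = 3.45 * HB
TS = 3.45 * 347
TS = 1197 MPa


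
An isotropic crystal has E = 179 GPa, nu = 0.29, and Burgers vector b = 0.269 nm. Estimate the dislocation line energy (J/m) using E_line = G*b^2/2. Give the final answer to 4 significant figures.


Step 1: G = E / (2*(1+nu))
G = 179 / (2*(1+0.29)) = 69.3798 GPa = 6.93798e+10 Pa
Step 2: E_line = G*b^2/2
b = 0.269 nm = 2.69e-10 m
E_line = 0.5 * 6.93798e+10 * (2.69e-10)^2 = 2.51e-09 J/m


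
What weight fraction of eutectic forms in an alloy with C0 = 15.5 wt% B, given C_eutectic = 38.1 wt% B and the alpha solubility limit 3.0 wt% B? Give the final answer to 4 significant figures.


f_primary = (C_e - C0) / (C_e - C_alpha_max)
f_primary = (38.1 - 15.5) / (38.1 - 3.0)
f_primary = 0.643875
f_eutectic = 1 - 0.643875 = 0.3561


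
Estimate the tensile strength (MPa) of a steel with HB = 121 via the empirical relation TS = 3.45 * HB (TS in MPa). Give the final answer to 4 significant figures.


TS (MPa) = 3.45 * HB
TS = 3.45 * 121
TS = 417.5 MPa


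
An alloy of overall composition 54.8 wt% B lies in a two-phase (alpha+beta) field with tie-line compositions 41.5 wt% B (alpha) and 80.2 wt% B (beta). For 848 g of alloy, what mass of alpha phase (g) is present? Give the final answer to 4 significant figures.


f_alpha = (C_beta - C0) / (C_beta - C_alpha)
f_alpha = (80.2 - 54.8) / (80.2 - 41.5) = 0.656331
m_alpha = f_alpha * m_total = 0.656331 * 848 = 556.6 g


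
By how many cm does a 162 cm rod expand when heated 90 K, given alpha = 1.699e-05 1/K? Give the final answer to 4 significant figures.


dL = L0 * alpha * dT
dL = 162 * 1.699e-05 * 90
dL = 0.2477 cm


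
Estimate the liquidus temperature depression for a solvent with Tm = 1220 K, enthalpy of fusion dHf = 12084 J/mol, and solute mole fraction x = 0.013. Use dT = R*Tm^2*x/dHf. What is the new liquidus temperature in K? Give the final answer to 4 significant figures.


dT = R*Tm^2*x / dHf
dT = 8.314 * 1220^2 * 0.013 / 12084
dT = 13.3126 K
T_new = 1220 - 13.3126 = 1207 K


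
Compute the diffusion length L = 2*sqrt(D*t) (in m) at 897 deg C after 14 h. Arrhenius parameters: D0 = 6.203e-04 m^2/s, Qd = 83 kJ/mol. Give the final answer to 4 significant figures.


Step 1: D = D0 * exp(-Qd/(R*T))
T = 1170.15 K
D = 6.203e-04 * exp(-83e3 / (8.314 * 1170.15)) = 1.22295e-07 m^2/s
Step 2: L = 2*sqrt(D*t)
t = 14 h = 50400 s
L = 2*sqrt(1.22295e-07 * 50400) = 0.157 m


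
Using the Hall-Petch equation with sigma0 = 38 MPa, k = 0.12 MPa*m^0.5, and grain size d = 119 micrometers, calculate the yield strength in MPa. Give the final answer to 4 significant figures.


sigma_y = sigma0 + k / sqrt(d)
d = 119 um = 1.19e-04 m
sigma_y = 38 + 0.12 / sqrt(1.19e-04)
sigma_y = 49 MPa


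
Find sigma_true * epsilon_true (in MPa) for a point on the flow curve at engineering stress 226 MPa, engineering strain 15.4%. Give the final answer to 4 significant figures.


sigma_true = sigma_eng * (1 + epsilon_eng)
sigma_true = 226 * (1 + 0.154) = 260.804 MPa
epsilon_true = ln(1 + epsilon_eng)
epsilon_true = ln(1 + 0.154) = 0.143234
sigma_true * epsilon_true = 260.804 * 0.143234 = 37.36 MPa
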